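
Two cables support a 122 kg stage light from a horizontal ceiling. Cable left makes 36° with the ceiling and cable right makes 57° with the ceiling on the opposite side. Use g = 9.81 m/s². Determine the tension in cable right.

T_right ≈ 970 N

Weight W = 122 × 9.81 = 1197 N acts straight down.
Horizontal: T_left cos 36° = T_right cos 57°  →  T_left = 0.6732 T_right.
Vertical: T_left sin 36° + T_right sin 57° = 1197.
Substituting the horizontal relation into the vertical equation gives 1.234 T_right = 1197, so T_right = 969.6 N.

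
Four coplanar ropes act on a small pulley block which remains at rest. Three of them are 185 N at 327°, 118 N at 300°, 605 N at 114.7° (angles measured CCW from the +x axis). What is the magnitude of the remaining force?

Sum the known components: ΣF_x = -38.66 N, ΣF_y = 346.7 N.
For equilibrium the remaining force must supply (−ΣF_x, −ΣF_y) = (38.66, -346.7) N.
Magnitude = √((38.66)² + (-346.7)²) = 348.8 N; direction = atan2(-346.7, 38.66) = 276.4°.

F ≈ 349 N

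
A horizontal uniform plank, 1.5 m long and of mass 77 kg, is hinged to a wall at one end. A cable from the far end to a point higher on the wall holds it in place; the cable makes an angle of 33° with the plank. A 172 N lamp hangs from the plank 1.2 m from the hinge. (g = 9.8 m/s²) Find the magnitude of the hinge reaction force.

Take torques about the hinge: T sin 33° · 1.5 = 77×9.8×0.75 + 172×1.2 = 772.35 N·m.
So T = 772.35 / (0.5446 × 1.5) = 945.4 N.
ΣF_x = 0: H_x = T cos 33° = 792.88 N.
ΣF_y = 0: H_y = (77×9.8 + 172) − T sin 33° = 926.6 − 514.9 = 411.7 N.
|H| = √(H_x² + H_y²) = √((792.88)² + (411.7)²) = 893.39 N.

|H| ≈ 893 N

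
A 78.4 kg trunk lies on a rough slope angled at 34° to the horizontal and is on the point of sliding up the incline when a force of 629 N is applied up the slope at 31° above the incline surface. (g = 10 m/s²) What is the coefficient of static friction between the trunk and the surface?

μ ≈ 0.309

On the verge of sliding up the incline, friction is at its maximum μN and acts down the slope.
Perpendicular to incline: N = W cos 34° − P sin 31° = 650 − 324 = 326 N.
Along incline: P cos 31° − μN = W sin 34° → μ = −(W sin 34° − P cos 31°) / N = 0.309.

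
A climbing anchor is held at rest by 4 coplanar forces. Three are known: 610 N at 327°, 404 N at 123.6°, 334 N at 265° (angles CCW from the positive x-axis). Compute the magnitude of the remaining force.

Sum the known components: ΣF_x = 258.9 N, ΣF_y = -328.5 N.
For equilibrium the remaining force must supply (−ΣF_x, −ΣF_y) = (-258.9, 328.5) N.
Magnitude = √((-258.9)² + (328.5)²) = 418.2 N; direction = atan2(328.5, -258.9) = 128.2°.

F ≈ 418 N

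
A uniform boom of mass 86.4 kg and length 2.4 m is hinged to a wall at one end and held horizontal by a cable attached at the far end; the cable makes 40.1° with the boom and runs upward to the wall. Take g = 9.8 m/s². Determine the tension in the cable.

T ≈ 657 N

Take torques about the hinge: T sin 40.1° · 2.4 = 86.4×9.8×1.2 = 1016.1 N·m.
So T = 1016.1 / (0.6441 × 2.4) = 657.27 N.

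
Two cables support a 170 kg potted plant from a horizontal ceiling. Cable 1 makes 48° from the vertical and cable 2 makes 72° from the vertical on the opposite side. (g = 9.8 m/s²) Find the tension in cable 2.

Angles from the horizontal: cable 1 is 90° − 48° = 42°, cable 2 is 90° − 72° = 18°.
Weight W = 170 × 9.8 = 1666 N acts straight down.
Horizontal: T_1 cos 42° = T_2 cos 18°  →  T_1 = 1.28 T_2.
Vertical: T_1 sin 42° + T_2 sin 18° = 1666.
Substituting the horizontal relation into the vertical equation gives 1.165 T_2 = 1666, so T_2 = 1430 N.

T_2 ≈ 1430 N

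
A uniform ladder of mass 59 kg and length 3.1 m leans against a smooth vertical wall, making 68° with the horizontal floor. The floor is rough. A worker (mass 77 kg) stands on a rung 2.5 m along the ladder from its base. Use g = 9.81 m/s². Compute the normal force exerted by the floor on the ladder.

ΣF_y = 0: N_floor = 59×9.81 + 77×9.81 = 1334.2 N.

N_floor ≈ 1330 N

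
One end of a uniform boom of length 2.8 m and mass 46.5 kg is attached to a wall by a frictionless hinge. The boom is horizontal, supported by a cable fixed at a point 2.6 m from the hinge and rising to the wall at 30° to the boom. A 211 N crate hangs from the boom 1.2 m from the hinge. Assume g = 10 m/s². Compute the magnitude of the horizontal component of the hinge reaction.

H_x ≈ 602 N

Take torques about the hinge: T sin 30° · 2.6 = 46.5×10×1.4 + 211×1.2 = 904.2 N·m.
So T = 904.2 / (0.5000 × 2.6) = 695.54 N.
ΣF_x = 0: H_x = T cos 30° = 602.35 N.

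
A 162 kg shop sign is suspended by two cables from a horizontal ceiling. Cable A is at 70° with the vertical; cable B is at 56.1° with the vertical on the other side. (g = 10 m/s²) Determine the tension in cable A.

Angles from the horizontal: cable A is 90° − 70° = 20°, cable B is 90° − 56.1° = 33.9°.
Weight W = 162 × 10 = 1620 N acts straight down.
Horizontal: T_A cos 20° = T_B cos 33.9°  →  T_B = 1.132 T_A.
Vertical: T_A sin 20° + T_B sin 33.9° = 1620.
Substituting the horizontal relation into the vertical equation gives 0.9735 T_A = 1620, so T_A = 1664 N.

T_A ≈ 1660 N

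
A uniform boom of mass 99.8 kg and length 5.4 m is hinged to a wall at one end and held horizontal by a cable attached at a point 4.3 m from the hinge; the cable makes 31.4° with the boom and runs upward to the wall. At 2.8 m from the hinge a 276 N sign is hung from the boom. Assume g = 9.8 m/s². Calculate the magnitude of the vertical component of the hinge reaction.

Take torques about the hinge: T sin 31.4° · 4.3 = 99.8×9.8×2.7 + 276×2.8 = 3413.5 N·m.
So T = 3413.5 / (0.5210 × 4.3) = 1523.7 N.
ΣF_y = 0: H_y = (99.8×9.8 + 276) − T sin 31.4° = 1254 − 793.84 = 460.2 N.

|H_y| ≈ 460 N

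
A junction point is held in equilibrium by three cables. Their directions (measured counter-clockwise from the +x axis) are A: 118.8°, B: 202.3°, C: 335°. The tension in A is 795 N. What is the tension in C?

Resolve: ΣF_x = 795 cos 118.8° + T_B cos 202.3° + T_C cos 335° = 0.
        ΣF_y = 795 sin 118.8° + T_B sin 202.3° + T_C sin 335° = 0.
The known terms sum to (-383, 696.7) N, so -0.9252 T_B + 0.9063 T_C = 383 and -0.3795 T_B − 0.4226 T_C = -696.7.
Solving simultaneously: T_B = 638.9 N, T_C = 1075 N.

T_C ≈ 1070 N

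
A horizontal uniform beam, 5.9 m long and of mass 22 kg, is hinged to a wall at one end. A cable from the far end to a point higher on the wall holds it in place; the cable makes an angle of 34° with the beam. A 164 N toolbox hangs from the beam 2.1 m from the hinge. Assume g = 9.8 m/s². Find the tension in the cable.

T ≈ 297 N

Take torques about the hinge: T sin 34° · 5.9 = 22×9.8×2.95 + 164×2.1 = 980.42 N·m.
So T = 980.42 / (0.5592 × 5.9) = 297.17 N.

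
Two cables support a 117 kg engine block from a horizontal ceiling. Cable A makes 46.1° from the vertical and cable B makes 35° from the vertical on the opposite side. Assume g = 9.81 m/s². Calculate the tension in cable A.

Angles from the horizontal: cable A is 90° − 46.1° = 43.9°, cable B is 90° − 35° = 55°.
Weight W = 117 × 9.81 = 1148 N acts straight down.
Horizontal: T_A cos 43.9° = T_B cos 55°  →  T_B = 1.256 T_A.
Vertical: T_A sin 43.9° + T_B sin 55° = 1148.
Substituting the horizontal relation into the vertical equation gives 1.722 T_A = 1148, so T_A = 666.4 N.

T_A ≈ 666 N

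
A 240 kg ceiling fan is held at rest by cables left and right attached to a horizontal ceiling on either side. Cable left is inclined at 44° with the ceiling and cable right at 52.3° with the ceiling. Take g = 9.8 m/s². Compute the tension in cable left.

T_left ≈ 1450 N

Weight W = 240 × 9.8 = 2352 N acts straight down.
Horizontal: T_left cos 44° = T_right cos 52.3°  →  T_right = 1.176 T_left.
Vertical: T_left sin 44° + T_right sin 52.3° = 2352.
Substituting the horizontal relation into the vertical equation gives 1.625 T_left = 2352, so T_left = 1447 N.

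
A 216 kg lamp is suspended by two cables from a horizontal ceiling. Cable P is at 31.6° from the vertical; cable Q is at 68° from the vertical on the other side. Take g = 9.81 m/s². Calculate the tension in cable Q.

Angles from the horizontal: cable P is 90° − 31.6° = 58.4°, cable Q is 90° − 68° = 22°.
Weight W = 216 × 9.81 = 2119 N acts straight down.
Horizontal: T_P cos 58.4° = T_Q cos 22°  →  T_P = 1.769 T_Q.
Vertical: T_P sin 58.4° + T_Q sin 22° = 2119.
Substituting the horizontal relation into the vertical equation gives 1.882 T_Q = 2119, so T_Q = 1126 N.

T_Q ≈ 1130 N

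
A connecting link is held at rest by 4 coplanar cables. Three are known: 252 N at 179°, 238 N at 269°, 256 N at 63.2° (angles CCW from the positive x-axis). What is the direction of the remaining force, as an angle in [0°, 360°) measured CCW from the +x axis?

θ ≈ 2.06°

Sum the known components: ΣF_x = -140.7 N, ΣF_y = -5.064 N.
For equilibrium the remaining force must supply (−ΣF_x, −ΣF_y) = (140.7, 5.064) N.
Magnitude = √((140.7)² + (5.064)²) = 140.8 N; direction = atan2(5.064, 140.7) = 2.1°.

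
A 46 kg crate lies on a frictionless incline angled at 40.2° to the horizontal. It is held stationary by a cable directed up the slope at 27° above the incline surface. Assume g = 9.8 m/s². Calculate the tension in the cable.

Take axes along and perpendicular to the incline. Weight components: W sin 40.2° = 291 N down-slope, W cos 40.2° = 344.3 N into the surface.
Along incline: T cos 27° = W sin 40.2° → T = 326.6 N.
Perpendicular: N = W cos 40.2° − T sin 27° = 196.1 N.

T ≈ 327 N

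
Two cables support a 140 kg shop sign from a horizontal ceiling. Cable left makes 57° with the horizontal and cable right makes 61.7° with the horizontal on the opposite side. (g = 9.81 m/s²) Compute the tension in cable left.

Weight W = 140 × 9.81 = 1373 N acts straight down.
Horizontal: T_left cos 57° = T_right cos 61.7°  →  T_right = 1.149 T_left.
Vertical: T_left sin 57° + T_right sin 61.7° = 1373.
Substituting the horizontal relation into the vertical equation gives 1.85 T_left = 1373, so T_left = 742.3 N.

T_left ≈ 742 N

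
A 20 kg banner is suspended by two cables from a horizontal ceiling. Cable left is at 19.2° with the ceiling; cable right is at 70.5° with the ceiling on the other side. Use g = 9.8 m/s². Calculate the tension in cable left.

T_left ≈ 65.4 N

Weight W = 20 × 9.8 = 196 N acts straight down.
Horizontal: T_left cos 19.2° = T_right cos 70.5°  →  T_right = 2.829 T_left.
Vertical: T_left sin 19.2° + T_right sin 70.5° = 196.
Substituting the horizontal relation into the vertical equation gives 2.996 T_left = 196, so T_left = 65.43 N.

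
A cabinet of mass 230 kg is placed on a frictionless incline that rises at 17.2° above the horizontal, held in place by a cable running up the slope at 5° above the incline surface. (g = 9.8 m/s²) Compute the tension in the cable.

Take axes along and perpendicular to the incline. Weight components: W sin 17.2° = 666.5 N down-slope, W cos 17.2° = 2153 N into the surface.
Along incline: T cos 5° = W sin 17.2° → T = 669.1 N.
Perpendicular: N = W cos 17.2° − T sin 5° = 2095 N.

T ≈ 669 N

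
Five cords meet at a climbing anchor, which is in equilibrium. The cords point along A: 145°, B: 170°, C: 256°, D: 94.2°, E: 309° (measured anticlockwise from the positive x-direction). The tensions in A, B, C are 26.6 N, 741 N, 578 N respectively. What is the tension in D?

T_D ≈ 1670 N

Resolve: ΣF_x = 26.6 cos 145° + 741 cos 170° + 578 cos 256° + T_D cos 94.2° + T_E cos 309° = 0.
        ΣF_y = 26.6 sin 145° + 741 sin 170° + 578 sin 256° + T_D sin 94.2° + T_E sin 309° = 0.
The known terms sum to (-891.4, -416.9) N, so -0.0732 T_D + 0.6293 T_E = 891.4 and 0.9973 T_D − 0.7771 T_E = 416.9.
Solving simultaneously: T_D = 1673 N, T_E = 1611 N.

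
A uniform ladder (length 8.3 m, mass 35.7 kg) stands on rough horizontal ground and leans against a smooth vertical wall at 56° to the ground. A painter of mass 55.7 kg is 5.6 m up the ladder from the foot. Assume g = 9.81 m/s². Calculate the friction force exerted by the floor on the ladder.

f ≈ 367 N

Torques about the foot: N_wall · 8.3 sin 56° = 35.7×9.81×4.15 cos 56° + 55.7×9.81×5.6 cos 56° → N_wall = 366.78 N.
ΣF_x = 0: f_floor = N_wall = 366.78 N.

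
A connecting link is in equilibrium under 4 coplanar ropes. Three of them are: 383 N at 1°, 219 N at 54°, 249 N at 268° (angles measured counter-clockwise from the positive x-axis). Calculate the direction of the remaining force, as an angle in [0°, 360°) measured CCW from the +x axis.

θ ≈ 173°

Sum the known components: ΣF_x = 503 N, ΣF_y = -64.99 N.
For equilibrium the remaining force must supply (−ΣF_x, −ΣF_y) = (-503, 64.99) N.
Magnitude = √((-503)² + (64.99)²) = 507.2 N; direction = atan2(64.99, -503) = 172.6°.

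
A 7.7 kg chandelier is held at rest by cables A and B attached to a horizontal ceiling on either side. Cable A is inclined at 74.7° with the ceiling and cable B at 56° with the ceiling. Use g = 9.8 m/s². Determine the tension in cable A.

Weight W = 7.7 × 9.8 = 75.46 N acts straight down.
Horizontal: T_A cos 74.7° = T_B cos 56°  →  T_B = 0.4719 T_A.
Vertical: T_A sin 74.7° + T_B sin 56° = 75.46.
Substituting the horizontal relation into the vertical equation gives 1.356 T_A = 75.46, so T_A = 55.66 N.

T_A ≈ 55.7 N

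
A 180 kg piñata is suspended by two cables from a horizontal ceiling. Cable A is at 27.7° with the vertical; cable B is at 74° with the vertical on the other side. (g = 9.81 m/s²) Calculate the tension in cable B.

T_B ≈ 838 N

Angles from the horizontal: cable A is 90° − 27.7° = 62.3°, cable B is 90° − 74° = 16°.
Weight W = 180 × 9.81 = 1766 N acts straight down.
Horizontal: T_A cos 62.3° = T_B cos 16°  →  T_A = 2.068 T_B.
Vertical: T_A sin 62.3° + T_B sin 16° = 1766.
Substituting the horizontal relation into the vertical equation gives 2.107 T_B = 1766, so T_B = 838.2 N.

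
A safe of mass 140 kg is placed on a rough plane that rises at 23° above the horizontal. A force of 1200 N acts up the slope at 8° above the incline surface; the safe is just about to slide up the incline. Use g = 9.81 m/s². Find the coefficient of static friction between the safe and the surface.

On the verge of sliding up the incline, friction is at its maximum μN and acts down the slope.
Perpendicular to incline: N = W cos 23° − P sin 8° = 1264 − 167 = 1097 N.
Along incline: P cos 8° − μN = W sin 23° → μ = −(W sin 23° − P cos 8°) / N = 0.594.

μ ≈ 0.594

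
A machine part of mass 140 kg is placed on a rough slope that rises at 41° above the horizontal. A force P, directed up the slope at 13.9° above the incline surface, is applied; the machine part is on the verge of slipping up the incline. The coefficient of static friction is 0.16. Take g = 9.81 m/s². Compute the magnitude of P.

P ≈ 1060 N

On the verge of sliding up the incline, friction equals μN and acts down the slope.
Perpendicular: N + P sin 13.9° = W cos 41° = 1037 N.
Along incline: P cos 13.9° = W sin 41° + μN  with W sin 41° = 901 N.
Solving the pair for P and N: P = 1057 N, N = 782.5 N (and f = μN = 125.2 N).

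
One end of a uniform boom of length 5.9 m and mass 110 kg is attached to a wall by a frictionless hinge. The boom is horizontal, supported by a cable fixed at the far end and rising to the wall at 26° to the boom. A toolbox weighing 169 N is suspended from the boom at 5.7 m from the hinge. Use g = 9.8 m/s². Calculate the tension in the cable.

Take torques about the hinge: T sin 26° · 5.9 = 110×9.8×2.95 + 169×5.7 = 4143.4 N·m.
So T = 4143.4 / (0.4384 × 5.9) = 1602 N.

T ≈ 1600 N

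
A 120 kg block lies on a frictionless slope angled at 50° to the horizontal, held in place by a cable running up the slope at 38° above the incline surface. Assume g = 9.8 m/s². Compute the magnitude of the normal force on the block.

N ≈ 52.1 N

Take axes along and perpendicular to the incline. Weight components: W sin 50° = 900.9 N down-slope, W cos 50° = 755.9 N into the surface.
Along incline: T cos 38° = W sin 50° → T = 1143 N.
Perpendicular: N = W cos 50° − T sin 38° = 52.08 N.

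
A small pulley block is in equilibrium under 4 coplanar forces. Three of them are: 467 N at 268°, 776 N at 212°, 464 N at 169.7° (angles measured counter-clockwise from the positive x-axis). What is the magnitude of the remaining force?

Sum the known components: ΣF_x = -1131 N, ΣF_y = -795 N.
For equilibrium the remaining force must supply (−ΣF_x, −ΣF_y) = (1131, 795) N.
Magnitude = √((1131)² + (795)²) = 1382 N; direction = atan2(795, 1131) = 35.1°.

F ≈ 1380 N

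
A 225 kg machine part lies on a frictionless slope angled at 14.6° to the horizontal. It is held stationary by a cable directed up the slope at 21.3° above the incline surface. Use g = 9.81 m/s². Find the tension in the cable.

T ≈ 597 N

Take axes along and perpendicular to the incline. Weight components: W sin 14.6° = 556.4 N down-slope, W cos 14.6° = 2136 N into the surface.
Along incline: T cos 21.3° = W sin 14.6° → T = 597.2 N.
Perpendicular: N = W cos 14.6° − T sin 21.3° = 1919 N.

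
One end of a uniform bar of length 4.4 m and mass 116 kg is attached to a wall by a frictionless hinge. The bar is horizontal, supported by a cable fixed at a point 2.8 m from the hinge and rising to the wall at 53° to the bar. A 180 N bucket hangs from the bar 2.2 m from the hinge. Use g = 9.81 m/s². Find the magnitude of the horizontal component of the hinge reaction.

Take torques about the hinge: T sin 53° · 2.8 = 116×9.81×2.2 + 180×2.2 = 2899.5 N·m.
So T = 2899.5 / (0.7986 × 2.8) = 1296.6 N.
ΣF_x = 0: H_x = T cos 53° = 780.34 N.

H_x ≈ 780 N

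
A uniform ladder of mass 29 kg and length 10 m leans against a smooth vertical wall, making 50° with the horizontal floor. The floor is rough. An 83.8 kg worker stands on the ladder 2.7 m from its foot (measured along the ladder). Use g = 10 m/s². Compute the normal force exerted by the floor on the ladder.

N_floor ≈ 1130 N

ΣF_y = 0: N_floor = 29×10 + 83.8×10 = 1128 N.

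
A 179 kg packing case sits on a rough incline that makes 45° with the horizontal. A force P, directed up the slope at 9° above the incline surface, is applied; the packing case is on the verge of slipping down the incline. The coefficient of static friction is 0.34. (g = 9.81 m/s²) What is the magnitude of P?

On the verge of sliding down the incline, friction equals μN and acts up the slope.
Perpendicular: N + P sin 9° = W cos 45° = 1242 N.
Along incline: P cos 9° + μN = W sin 45° with W sin 45° = 1242 N.
Solving the pair for P and N: P = 876.9 N, N = 1104 N (and f = μN = 375.5 N).

P ≈ 877 N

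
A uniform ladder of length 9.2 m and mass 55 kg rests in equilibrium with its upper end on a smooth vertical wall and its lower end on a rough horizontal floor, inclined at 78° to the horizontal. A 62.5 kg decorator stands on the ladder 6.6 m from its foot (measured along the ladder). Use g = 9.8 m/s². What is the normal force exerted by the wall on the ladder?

N_wall ≈ 151 N

Torques about the foot: N_wall · 9.2 sin 78° = 55×9.8×4.6 cos 78° + 62.5×9.8×6.6 cos 78° → N_wall = 150.68 N.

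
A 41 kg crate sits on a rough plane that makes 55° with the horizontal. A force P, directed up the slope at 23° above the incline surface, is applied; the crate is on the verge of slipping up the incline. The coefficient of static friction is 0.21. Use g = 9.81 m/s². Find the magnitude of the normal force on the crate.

On the verge of sliding up the incline, friction equals μN and acts down the slope.
Perpendicular: N + P sin 23° = W cos 55° = 230.7 N.
Along incline: P cos 23° = W sin 55° + μN  with W sin 55° = 329.5 N.
Solving the pair for P and N: P = 377 N, N = 83.41 N (and f = μN = 17.52 N).

N ≈ 83.4 N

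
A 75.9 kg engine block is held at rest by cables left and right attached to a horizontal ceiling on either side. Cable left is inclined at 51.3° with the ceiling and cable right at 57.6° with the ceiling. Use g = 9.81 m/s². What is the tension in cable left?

T_left ≈ 422 N

Weight W = 75.9 × 9.81 = 744.6 N acts straight down.
Horizontal: T_left cos 51.3° = T_right cos 57.6°  →  T_right = 1.167 T_left.
Vertical: T_left sin 51.3° + T_right sin 57.6° = 744.6.
Substituting the horizontal relation into the vertical equation gives 1.766 T_left = 744.6, so T_left = 421.7 N.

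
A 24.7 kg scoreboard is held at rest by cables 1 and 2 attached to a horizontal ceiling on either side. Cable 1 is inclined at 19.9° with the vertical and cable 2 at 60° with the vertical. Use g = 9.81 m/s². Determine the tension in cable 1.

T_1 ≈ 213 N

Angles from the horizontal: cable 1 is 90° − 19.9° = 70.1°, cable 2 is 90° − 60° = 30°.
Weight W = 24.7 × 9.81 = 242.3 N acts straight down.
Horizontal: T_1 cos 70.1° = T_2 cos 30°  →  T_2 = 0.393 T_1.
Vertical: T_1 sin 70.1° + T_2 sin 30° = 242.3.
Substituting the horizontal relation into the vertical equation gives 1.137 T_1 = 242.3, so T_1 = 213.1 N.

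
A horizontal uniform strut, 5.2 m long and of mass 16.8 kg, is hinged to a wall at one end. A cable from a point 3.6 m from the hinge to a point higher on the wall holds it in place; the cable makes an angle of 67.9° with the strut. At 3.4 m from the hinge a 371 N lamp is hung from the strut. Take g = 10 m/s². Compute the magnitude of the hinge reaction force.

|H| ≈ 203 N

Take torques about the hinge: T sin 67.9° · 3.6 = 16.8×10×2.6 + 371×3.4 = 1698.2 N·m.
So T = 1698.2 / (0.9265 × 3.6) = 509.13 N.
ΣF_x = 0: H_x = T cos 67.9° = 191.55 N.
ΣF_y = 0: H_y = (16.8×10 + 371) − T sin 67.9° = 539 − 471.72 = 67.278 N.
|H| = √(H_x² + H_y²) = √((191.55)² + (67.278)²) = 203.02 N.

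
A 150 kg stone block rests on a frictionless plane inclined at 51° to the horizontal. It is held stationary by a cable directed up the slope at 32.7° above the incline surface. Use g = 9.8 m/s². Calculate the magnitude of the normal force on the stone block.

N ≈ 192 N

Take axes along and perpendicular to the incline. Weight components: W sin 51° = 1142 N down-slope, W cos 51° = 925.1 N into the surface.
Along incline: T cos 32.7° = W sin 51° → T = 1358 N.
Perpendicular: N = W cos 51° − T sin 32.7° = 191.7 N.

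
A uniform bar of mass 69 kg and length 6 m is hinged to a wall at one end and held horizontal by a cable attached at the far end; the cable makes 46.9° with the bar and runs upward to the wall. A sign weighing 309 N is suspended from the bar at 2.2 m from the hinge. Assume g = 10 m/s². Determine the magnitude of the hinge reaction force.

|H| ≈ 690 N

Take torques about the hinge: T sin 46.9° · 6 = 69×10×3 + 309×2.2 = 2749.8 N·m.
So T = 2749.8 / (0.7302 × 6) = 627.67 N.
ΣF_x = 0: H_x = T cos 46.9° = 428.87 N.
ΣF_y = 0: H_y = (69×10 + 309) − T sin 46.9° = 999 − 458.3 = 540.7 N.
|H| = √(H_x² + H_y²) = √((428.87)² + (540.7)²) = 690.13 N.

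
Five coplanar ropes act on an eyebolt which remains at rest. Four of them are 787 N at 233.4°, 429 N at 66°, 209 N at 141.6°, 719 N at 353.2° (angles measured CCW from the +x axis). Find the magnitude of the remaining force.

F ≈ 321 N

Sum the known components: ΣF_x = 255.4 N, ΣF_y = -195.2 N.
For equilibrium the remaining force must supply (−ΣF_x, −ΣF_y) = (-255.4, 195.2) N.
Magnitude = √((-255.4)² + (195.2)²) = 321.5 N; direction = atan2(195.2, -255.4) = 142.6°.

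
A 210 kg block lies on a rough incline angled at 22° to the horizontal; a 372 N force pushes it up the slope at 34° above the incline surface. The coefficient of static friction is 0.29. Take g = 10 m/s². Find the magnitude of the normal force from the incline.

Axes along / perpendicular to the incline. W sin 22° = 786.7 N down-slope; W cos 22° = 1947 N into the surface.
Perpendicular: N = W cos 22° − P sin 34° = 1947 − 208 = 1739 N.
Along incline: P cos 34° + f = W sin 22° (friction acts up-slope) → f = 786.7 − 308.4 = 478.3 N.
|f| = 478.3 N ≤ μN = 504.3 N, so the block is indeed static.

N ≈ 1740 N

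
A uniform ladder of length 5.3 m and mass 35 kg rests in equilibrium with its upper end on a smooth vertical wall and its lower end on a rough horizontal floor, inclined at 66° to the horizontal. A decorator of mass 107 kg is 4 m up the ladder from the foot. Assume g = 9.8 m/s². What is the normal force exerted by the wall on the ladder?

N_wall ≈ 429 N

Torques about the foot: N_wall · 5.3 sin 66° = 35×9.8×2.65 cos 66° + 107×9.8×4 cos 66° → N_wall = 428.71 N.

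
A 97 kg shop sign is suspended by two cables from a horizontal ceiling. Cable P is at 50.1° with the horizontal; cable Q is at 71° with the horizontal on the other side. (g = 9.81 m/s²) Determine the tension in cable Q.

Weight W = 97 × 9.81 = 951.6 N acts straight down.
Horizontal: T_P cos 50.1° = T_Q cos 71°  →  T_P = 0.5076 T_Q.
Vertical: T_P sin 50.1° + T_Q sin 71° = 951.6.
Substituting the horizontal relation into the vertical equation gives 1.335 T_Q = 951.6, so T_Q = 712.8 N.

T_Q ≈ 713 N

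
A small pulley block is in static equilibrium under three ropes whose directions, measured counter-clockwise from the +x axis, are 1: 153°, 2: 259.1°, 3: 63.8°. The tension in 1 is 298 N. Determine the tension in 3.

T_3 ≈ 1090 N

Resolve: ΣF_x = 298 cos 153° + T_2 cos 259.1° + T_3 cos 63.8° = 0.
        ΣF_y = 298 sin 153° + T_2 sin 259.1° + T_3 sin 63.8° = 0.
The known terms sum to (-265.5, 135.3) N, so -0.1891 T_2 + 0.4415 T_3 = 265.5 and -0.9820 T_2 + 0.8973 T_3 = -135.3.
Solving simultaneously: T_2 = 1129 N, T_3 = 1085 N.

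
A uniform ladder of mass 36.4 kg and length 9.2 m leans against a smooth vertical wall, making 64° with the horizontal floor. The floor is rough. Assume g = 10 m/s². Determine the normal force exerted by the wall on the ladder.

N_wall ≈ 88.8 N

Torques about the foot: N_wall · 9.2 sin 64° = 36.4×10×4.6 cos 64° → N_wall = 88.767 N.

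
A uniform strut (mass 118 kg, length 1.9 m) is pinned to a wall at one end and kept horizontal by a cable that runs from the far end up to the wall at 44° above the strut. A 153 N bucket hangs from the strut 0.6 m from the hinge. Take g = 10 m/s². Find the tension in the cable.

Take torques about the hinge: T sin 44° · 1.9 = 118×10×0.95 + 153×0.6 = 1212.8 N·m.
So T = 1212.8 / (0.6947 × 1.9) = 918.89 N.

T ≈ 919 N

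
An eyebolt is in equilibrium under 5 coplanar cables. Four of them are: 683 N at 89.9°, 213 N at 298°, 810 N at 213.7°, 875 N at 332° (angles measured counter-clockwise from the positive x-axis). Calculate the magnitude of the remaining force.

F ≈ 416 N

Sum the known components: ΣF_x = 199.9 N, ΣF_y = -365.3 N.
For equilibrium the remaining force must supply (−ΣF_x, −ΣF_y) = (-199.9, 365.3) N.
Magnitude = √((-199.9)² + (365.3)²) = 416.4 N; direction = atan2(365.3, -199.9) = 118.7°.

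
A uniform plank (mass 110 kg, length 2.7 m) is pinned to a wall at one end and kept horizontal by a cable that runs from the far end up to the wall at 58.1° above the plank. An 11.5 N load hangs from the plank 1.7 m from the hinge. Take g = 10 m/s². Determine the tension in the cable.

Take torques about the hinge: T sin 58.1° · 2.7 = 110×10×1.35 + 11.5×1.7 = 1504.5 N·m.
So T = 1504.5 / (0.8490 × 2.7) = 656.37 N.

T ≈ 656 N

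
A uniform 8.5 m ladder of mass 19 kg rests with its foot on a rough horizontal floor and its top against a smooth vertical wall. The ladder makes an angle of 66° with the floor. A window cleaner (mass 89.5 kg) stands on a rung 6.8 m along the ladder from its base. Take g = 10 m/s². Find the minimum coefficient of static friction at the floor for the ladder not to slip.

ΣF_y = 0: N_floor = 19×10 + 89.5×10 = 1085 N.
Torques about the foot: N_wall · 8.5 sin 66° = 19×10×4.25 cos 66° + 89.5×10×6.8 cos 66° → N_wall = 361.08 N.
ΣF_x = 0: f_floor = N_wall = 361.08 N.
μ_min = f_floor / N_floor = 361.08 / 1085 = 0.3328.

μ_min ≈ 0.333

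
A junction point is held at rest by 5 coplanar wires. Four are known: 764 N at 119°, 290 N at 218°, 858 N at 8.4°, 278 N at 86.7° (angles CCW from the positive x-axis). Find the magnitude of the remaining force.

F ≈ 931 N

Sum the known components: ΣF_x = 265.9 N, ΣF_y = 892.5 N.
For equilibrium the remaining force must supply (−ΣF_x, −ΣF_y) = (-265.9, -892.5) N.
Magnitude = √((-265.9)² + (-892.5)²) = 931.3 N; direction = atan2(-892.5, -265.9) = 253.4°.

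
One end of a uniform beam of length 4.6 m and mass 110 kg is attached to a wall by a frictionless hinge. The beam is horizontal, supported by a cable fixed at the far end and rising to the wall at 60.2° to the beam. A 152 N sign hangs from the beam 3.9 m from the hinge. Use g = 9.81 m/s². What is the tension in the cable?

T ≈ 770 N

Take torques about the hinge: T sin 60.2° · 4.6 = 110×9.81×2.3 + 152×3.9 = 3074.7 N·m.
So T = 3074.7 / (0.8678 × 4.6) = 770.28 N.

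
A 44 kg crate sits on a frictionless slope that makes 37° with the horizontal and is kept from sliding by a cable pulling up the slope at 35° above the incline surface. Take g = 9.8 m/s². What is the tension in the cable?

Take axes along and perpendicular to the incline. Weight components: W sin 37° = 259.5 N down-slope, W cos 37° = 344.4 N into the surface.
Along incline: T cos 35° = W sin 37° → T = 316.8 N.
Perpendicular: N = W cos 37° − T sin 35° = 162.7 N.

T ≈ 317 N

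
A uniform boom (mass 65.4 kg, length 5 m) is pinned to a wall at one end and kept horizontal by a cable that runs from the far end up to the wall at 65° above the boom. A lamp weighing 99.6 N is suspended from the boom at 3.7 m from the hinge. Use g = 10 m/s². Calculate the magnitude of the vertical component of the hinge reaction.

Take torques about the hinge: T sin 65° · 5 = 65.4×10×2.5 + 99.6×3.7 = 2003.5 N·m.
So T = 2003.5 / (0.9063 × 5) = 442.13 N.
ΣF_y = 0: H_y = (65.4×10 + 99.6) − T sin 65° = 753.6 − 400.7 = 352.9 N.

|H_y| ≈ 353 N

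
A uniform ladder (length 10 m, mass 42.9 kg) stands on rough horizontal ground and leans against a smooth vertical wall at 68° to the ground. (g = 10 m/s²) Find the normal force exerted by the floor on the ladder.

N_floor ≈ 429 N

ΣF_y = 0: N_floor = 42.9×10 = 429 N.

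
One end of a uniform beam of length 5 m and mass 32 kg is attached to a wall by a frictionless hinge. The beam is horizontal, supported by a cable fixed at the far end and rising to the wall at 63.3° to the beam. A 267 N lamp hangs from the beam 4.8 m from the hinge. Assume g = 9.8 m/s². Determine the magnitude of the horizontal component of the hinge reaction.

H_x ≈ 208 N

Take torques about the hinge: T sin 63.3° · 5 = 32×9.8×2.5 + 267×4.8 = 2065.6 N·m.
So T = 2065.6 / (0.8934 × 5) = 462.43 N.
ΣF_x = 0: H_x = T cos 63.3° = 207.78 N.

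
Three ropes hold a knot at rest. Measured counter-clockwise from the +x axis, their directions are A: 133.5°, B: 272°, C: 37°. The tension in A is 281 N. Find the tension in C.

Resolve: ΣF_x = 281 cos 133.5° + T_B cos 272° + T_C cos 37° = 0.
        ΣF_y = 281 sin 133.5° + T_B sin 272° + T_C sin 37° = 0.
The known terms sum to (-193.4, 203.8) N, so 0.0349 T_B + 0.7986 T_C = 193.4 and -0.9994 T_B + 0.6018 T_C = -203.8.
Solving simultaneously: T_B = 340.8 N, T_C = 227.3 N.

T_C ≈ 227 N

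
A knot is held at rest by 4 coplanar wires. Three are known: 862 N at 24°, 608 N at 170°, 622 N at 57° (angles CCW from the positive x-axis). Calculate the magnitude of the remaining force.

F ≈ 1110 N

Sum the known components: ΣF_x = 527.5 N, ΣF_y = 977.8 N.
For equilibrium the remaining force must supply (−ΣF_x, −ΣF_y) = (-527.5, -977.8) N.
Magnitude = √((-527.5)² + (-977.8)²) = 1111 N; direction = atan2(-977.8, -527.5) = 241.7°.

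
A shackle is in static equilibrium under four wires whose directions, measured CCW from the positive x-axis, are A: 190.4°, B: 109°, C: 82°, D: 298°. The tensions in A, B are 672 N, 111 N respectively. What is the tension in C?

T_C ≈ 1060 N

Resolve: ΣF_x = 672 cos 190.4° + 111 cos 109° + T_C cos 82° + T_D cos 298° = 0.
        ΣF_y = 672 sin 190.4° + 111 sin 109° + T_C sin 82° + T_D sin 298° = 0.
The known terms sum to (-697.1, -16.36) N, so 0.1392 T_C + 0.4695 T_D = 697.1 and 0.9903 T_C − 0.8829 T_D = 16.36.
Solving simultaneously: T_C = 1060 N, T_D = 1171 N.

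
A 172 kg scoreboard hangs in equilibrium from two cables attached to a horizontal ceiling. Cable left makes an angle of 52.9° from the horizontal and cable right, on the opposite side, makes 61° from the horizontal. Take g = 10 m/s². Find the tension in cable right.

Weight W = 172 × 10 = 1720 N acts straight down.
Horizontal: T_left cos 52.9° = T_right cos 61°  →  T_left = 0.8037 T_right.
Vertical: T_left sin 52.9° + T_right sin 61° = 1720.
Substituting the horizontal relation into the vertical equation gives 1.516 T_right = 1720, so T_right = 1135 N.

T_right ≈ 1130 N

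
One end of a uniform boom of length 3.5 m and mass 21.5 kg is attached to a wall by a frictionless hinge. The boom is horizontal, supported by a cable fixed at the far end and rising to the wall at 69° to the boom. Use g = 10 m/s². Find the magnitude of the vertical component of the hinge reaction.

|H_y| ≈ 108 N

Take torques about the hinge: T sin 69° · 3.5 = 21.5×10×1.75 = 376.25 N·m.
So T = 376.25 / (0.9336 × 3.5) = 115.15 N.
ΣF_y = 0: H_y = (21.5×10) − T sin 69° = 215 − 107.5 = 107.5 N.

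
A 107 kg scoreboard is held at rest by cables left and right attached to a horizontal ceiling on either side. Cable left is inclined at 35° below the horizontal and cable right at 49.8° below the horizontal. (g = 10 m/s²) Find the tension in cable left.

T_left ≈ 693 N

Weight W = 107 × 10 = 1070 N acts straight down.
Horizontal: T_left cos 35° = T_right cos 49.8°  →  T_right = 1.269 T_left.
Vertical: T_left sin 35° + T_right sin 49.8° = 1070.
Substituting the horizontal relation into the vertical equation gives 1.543 T_left = 1070, so T_left = 693.5 N.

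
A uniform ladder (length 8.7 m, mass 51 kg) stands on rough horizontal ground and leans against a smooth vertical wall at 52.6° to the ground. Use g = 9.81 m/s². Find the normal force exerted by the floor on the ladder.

N_floor ≈ 500 N

ΣF_y = 0: N_floor = 51×9.81 = 500.31 N.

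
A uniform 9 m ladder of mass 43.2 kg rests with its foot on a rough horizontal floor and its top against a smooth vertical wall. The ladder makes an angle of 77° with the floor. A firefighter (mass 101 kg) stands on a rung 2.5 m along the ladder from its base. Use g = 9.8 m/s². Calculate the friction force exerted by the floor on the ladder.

f ≈ 112 N

Torques about the foot: N_wall · 9 sin 77° = 43.2×9.8×4.5 cos 77° + 101×9.8×2.5 cos 77° → N_wall = 112.35 N.
ΣF_x = 0: f_floor = N_wall = 112.35 N.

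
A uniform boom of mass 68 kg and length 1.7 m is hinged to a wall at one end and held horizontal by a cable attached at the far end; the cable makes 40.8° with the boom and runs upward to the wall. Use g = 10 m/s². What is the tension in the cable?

T ≈ 520 N

Take torques about the hinge: T sin 40.8° · 1.7 = 68×10×0.85 = 578 N·m.
So T = 578 / (0.6534 × 1.7) = 520.34 N.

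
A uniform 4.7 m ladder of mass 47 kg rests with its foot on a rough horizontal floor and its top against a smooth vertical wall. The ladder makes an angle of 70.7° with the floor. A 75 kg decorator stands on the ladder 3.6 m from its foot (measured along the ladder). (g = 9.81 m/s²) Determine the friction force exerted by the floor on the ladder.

f ≈ 278 N

Torques about the foot: N_wall · 4.7 sin 70.7° = 47×9.81×2.35 cos 70.7° + 75×9.81×3.6 cos 70.7° → N_wall = 278.09 N.
ΣF_x = 0: f_floor = N_wall = 278.09 N.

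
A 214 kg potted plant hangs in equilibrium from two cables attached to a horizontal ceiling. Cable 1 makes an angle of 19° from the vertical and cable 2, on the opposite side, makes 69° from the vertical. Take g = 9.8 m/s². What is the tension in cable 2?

T_2 ≈ 683 N

Angles from the horizontal: cable 1 is 90° − 19° = 71°, cable 2 is 90° − 69° = 21°.
Weight W = 214 × 9.8 = 2097 N acts straight down.
Horizontal: T_1 cos 71° = T_2 cos 21°  →  T_1 = 2.868 T_2.
Vertical: T_1 sin 71° + T_2 sin 21° = 2097.
Substituting the horizontal relation into the vertical equation gives 3.07 T_2 = 2097, so T_2 = 683.2 N.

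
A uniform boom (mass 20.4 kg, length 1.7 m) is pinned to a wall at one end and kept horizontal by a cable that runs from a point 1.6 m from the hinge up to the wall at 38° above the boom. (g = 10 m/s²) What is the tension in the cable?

Take torques about the hinge: T sin 38° · 1.6 = 20.4×10×0.85 = 173.4 N·m.
So T = 173.4 / (0.6157 × 1.6) = 176.03 N.

T ≈ 176 N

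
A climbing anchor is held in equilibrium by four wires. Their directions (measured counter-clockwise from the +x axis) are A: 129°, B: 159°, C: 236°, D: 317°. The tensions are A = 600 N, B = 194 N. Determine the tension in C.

T_C ≈ 11 N

Resolve: ΣF_x = 600 cos 129° + 194 cos 159° + T_C cos 236° + T_D cos 317° = 0.
        ΣF_y = 600 sin 129° + 194 sin 159° + T_C sin 236° + T_D sin 317° = 0.
The known terms sum to (-558.7, 535.8) N, so -0.5592 T_C + 0.7314 T_D = 558.7 and -0.8290 T_C − 0.6820 T_D = -535.8.
Solving simultaneously: T_C = 10.97 N, T_D = 772.3 N.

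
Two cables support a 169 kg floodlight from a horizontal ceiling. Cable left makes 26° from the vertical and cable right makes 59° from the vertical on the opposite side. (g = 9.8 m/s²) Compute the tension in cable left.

T_left ≈ 1430 N

Angles from the horizontal: cable left is 90° − 26° = 64°, cable right is 90° − 59° = 31°.
Weight W = 169 × 9.8 = 1656 N acts straight down.
Horizontal: T_left cos 64° = T_right cos 31°  →  T_right = 0.5114 T_left.
Vertical: T_left sin 64° + T_right sin 31° = 1656.
Substituting the horizontal relation into the vertical equation gives 1.162 T_left = 1656, so T_left = 1425 N.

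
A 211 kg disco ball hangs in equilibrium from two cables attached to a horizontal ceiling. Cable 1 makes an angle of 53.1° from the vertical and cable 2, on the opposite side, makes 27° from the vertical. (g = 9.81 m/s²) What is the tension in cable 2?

T_2 ≈ 1680 N

Angles from the horizontal: cable 1 is 90° − 53.1° = 36.9°, cable 2 is 90° − 27° = 63°.
Weight W = 211 × 9.81 = 2070 N acts straight down.
Horizontal: T_1 cos 36.9° = T_2 cos 63°  →  T_1 = 0.5677 T_2.
Vertical: T_1 sin 36.9° + T_2 sin 63° = 2070.
Substituting the horizontal relation into the vertical equation gives 1.232 T_2 = 2070, so T_2 = 1680 N.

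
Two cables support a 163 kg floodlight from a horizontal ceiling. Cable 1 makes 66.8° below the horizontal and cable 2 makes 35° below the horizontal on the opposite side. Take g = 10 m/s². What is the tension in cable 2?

T_2 ≈ 656 N

Weight W = 163 × 10 = 1630 N acts straight down.
Horizontal: T_1 cos 66.8° = T_2 cos 35°  →  T_1 = 2.079 T_2.
Vertical: T_1 sin 66.8° + T_2 sin 35° = 1630.
Substituting the horizontal relation into the vertical equation gives 2.485 T_2 = 1630, so T_2 = 656 N.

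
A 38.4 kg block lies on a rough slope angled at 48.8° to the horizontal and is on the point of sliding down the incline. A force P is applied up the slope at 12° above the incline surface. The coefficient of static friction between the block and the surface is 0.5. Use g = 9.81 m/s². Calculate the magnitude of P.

On the verge of sliding down the incline, friction equals μN and acts up the slope.
Perpendicular: N + P sin 12° = W cos 48.8° = 248.1 N.
Along incline: P cos 12° + μN = W sin 48.8° with W sin 48.8° = 283.4 N.
Solving the pair for P and N: P = 182.3 N, N = 210.2 N (and f = μN = 105.1 N).

P ≈ 182 N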